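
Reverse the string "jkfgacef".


Input: jkfgacef
Reading characters right to left:
  Position 7: 'f'
  Position 6: 'e'
  Position 5: 'c'
  Position 4: 'a'
  Position 3: 'g'
  Position 2: 'f'
  Position 1: 'k'
  Position 0: 'j'
Reversed: fecagfkj

fecagfkj


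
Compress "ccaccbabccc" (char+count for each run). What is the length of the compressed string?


Input: ccaccbabccc
Runs:
  'c' x 2 => "c2"
  'a' x 1 => "a1"
  'c' x 2 => "c2"
  'b' x 1 => "b1"
  'a' x 1 => "a1"
  'b' x 1 => "b1"
  'c' x 3 => "c3"
Compressed: "c2a1c2b1a1b1c3"
Compressed length: 14

14


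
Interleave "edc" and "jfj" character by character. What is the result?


Interleaving "edc" and "jfj":
  Position 0: 'e' from first, 'j' from second => "ej"
  Position 1: 'd' from first, 'f' from second => "df"
  Position 2: 'c' from first, 'j' from second => "cj"
Result: ejdfcj

ejdfcj


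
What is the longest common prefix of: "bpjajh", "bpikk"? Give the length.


Words: bpjajh, bpikk
  Position 0: all 'b' => match
  Position 1: all 'p' => match
  Position 2: ('j', 'i') => mismatch, stop
LCP = "bp" (length 2)

2


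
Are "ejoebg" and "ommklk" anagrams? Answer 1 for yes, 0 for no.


Strings: "ejoebg", "ommklk"
Sorted first:  beegjo
Sorted second: kklmmo
Differ at position 0: 'b' vs 'k' => not anagrams

0


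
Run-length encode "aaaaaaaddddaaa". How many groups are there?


Input: aaaaaaaddddaaa
Scanning for consecutive runs:
  Group 1: 'a' x 7 (positions 0-6)
  Group 2: 'd' x 4 (positions 7-10)
  Group 3: 'a' x 3 (positions 11-13)
Total groups: 3

3


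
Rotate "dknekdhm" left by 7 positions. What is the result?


Input: "dknekdhm", rotate left by 7
First 7 characters: "dknekdh"
Remaining characters: "m"
Concatenate remaining + first: "m" + "dknekdh" = "mdknekdh"

mdknekdh


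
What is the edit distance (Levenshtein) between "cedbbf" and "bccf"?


Computing edit distance: "cedbbf" -> "bccf"
DP table:
           b    c    c    f
      0    1    2    3    4
  c   1    1    1    2    3
  e   2    2    2    2    3
  d   3    3    3    3    3
  b   4    3    4    4    4
  b   5    4    4    5    5
  f   6    5    5    5    5
Edit distance = dp[6][4] = 5

5


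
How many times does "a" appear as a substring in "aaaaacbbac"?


Searching for "a" in "aaaaacbbac"
Scanning each position:
  Position 0: "a" => MATCH
  Position 1: "a" => MATCH
  Position 2: "a" => MATCH
  Position 3: "a" => MATCH
  Position 4: "a" => MATCH
  Position 5: "c" => no
  Position 6: "b" => no
  Position 7: "b" => no
  Position 8: "a" => MATCH
  Position 9: "c" => no
Total occurrences: 6

6


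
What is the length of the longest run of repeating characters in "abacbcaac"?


Input: "abacbcaac"
Scanning for longest run:
  Position 1 ('b'): new char, reset run to 1
  Position 2 ('a'): new char, reset run to 1
  Position 3 ('c'): new char, reset run to 1
  Position 4 ('b'): new char, reset run to 1
  Position 5 ('c'): new char, reset run to 1
  Position 6 ('a'): new char, reset run to 1
  Position 7 ('a'): continues run of 'a', length=2
  Position 8 ('c'): new char, reset run to 1
Longest run: 'a' with length 2

2


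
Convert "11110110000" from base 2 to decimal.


Input: "11110110000" in base 2
Positional expansion:
  Digit '1' (value 1) x 2^10 = 1024
  Digit '1' (value 1) x 2^9 = 512
  Digit '1' (value 1) x 2^8 = 256
  Digit '1' (value 1) x 2^7 = 128
  Digit '0' (value 0) x 2^6 = 0
  Digit '1' (value 1) x 2^5 = 32
  Digit '1' (value 1) x 2^4 = 16
  Digit '0' (value 0) x 2^3 = 0
  Digit '0' (value 0) x 2^2 = 0
  Digit '0' (value 0) x 2^1 = 0
  Digit '0' (value 0) x 2^0 = 0
Sum = 1968

1968


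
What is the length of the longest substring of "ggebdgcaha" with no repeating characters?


Input: "ggebdgcaha"
Sliding window (track last position of each char):
  Position 0 ('g'): window [0,0] length 1 -- new best
  Position 1 ('g'): repeat (last at 0), move window start to 1
  Position 1 ('g'): window [1,1] length 1
  Position 2 ('e'): window [1,2] length 2 -- new best
  Position 3 ('b'): window [1,3] length 3 -- new best
  Position 4 ('d'): window [1,4] length 4 -- new best
  Position 5 ('g'): repeat (last at 1), move window start to 2
  Position 5 ('g'): window [2,5] length 4
  Position 6 ('c'): window [2,6] length 5 -- new best
  Position 7 ('a'): window [2,7] length 6 -- new best
  Position 8 ('h'): window [2,8] length 7 -- new best
  Position 9 ('a'): repeat (last at 7), move window start to 8
  Position 9 ('a'): window [8,9] length 2
Longest substring with no repeats: "ebdgcah" with length 7

7


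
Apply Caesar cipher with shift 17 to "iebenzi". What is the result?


Caesar cipher: shift "iebenzi" by 17
  'i' (pos 8) + 17 = pos 25 = 'z'
  'e' (pos 4) + 17 = pos 21 = 'v'
  'b' (pos 1) + 17 = pos 18 = 's'
  'e' (pos 4) + 17 = pos 21 = 'v'
  'n' (pos 13) + 17 = pos 4 = 'e'
  'z' (pos 25) + 17 = pos 16 = 'q'
  'i' (pos 8) + 17 = pos 25 = 'z'
Result: zvsveqz

zvsveqz


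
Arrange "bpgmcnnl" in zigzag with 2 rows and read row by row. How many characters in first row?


Zigzag "bpgmcnnl" into 2 rows:
Placing characters:
  'b' => row 0
  'p' => row 1
  'g' => row 0
  'm' => row 1
  'c' => row 0
  'n' => row 1
  'n' => row 0
  'l' => row 1
Rows:
  Row 0: "bgcn"
  Row 1: "pmnl"
First row length: 4

4


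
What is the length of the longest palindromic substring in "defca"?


Input: "defca"
Checking substrings for palindromes:
  No multi-char palindromic substrings found
Longest palindromic substring: "d" with length 1

1


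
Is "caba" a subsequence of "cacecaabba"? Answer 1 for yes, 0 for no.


Check if "caba" is a subsequence of "cacecaabba"
Greedy scan:
  Position 0 ('c'): matches sub[0] = 'c'
  Position 1 ('a'): matches sub[1] = 'a'
  Position 2 ('c'): no match needed
  Position 3 ('e'): no match needed
  Position 4 ('c'): no match needed
  Position 5 ('a'): no match needed
  Position 6 ('a'): no match needed
  Position 7 ('b'): matches sub[2] = 'b'
  Position 8 ('b'): no match needed
  Position 9 ('a'): matches sub[3] = 'a'
All 4 characters matched => is a subsequence

1


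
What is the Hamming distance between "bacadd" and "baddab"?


Comparing "bacadd" and "baddab" position by position:
  Position 0: 'b' vs 'b' => same
  Position 1: 'a' vs 'a' => same
  Position 2: 'c' vs 'd' => differ
  Position 3: 'a' vs 'd' => differ
  Position 4: 'd' vs 'a' => differ
  Position 5: 'd' vs 'b' => differ
Total differences (Hamming distance): 4

4


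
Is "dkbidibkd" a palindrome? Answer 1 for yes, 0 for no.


Input: dkbidibkd
Reversed: dkbidibkd
  Compare pos 0 ('d') with pos 8 ('d'): match
  Compare pos 1 ('k') with pos 7 ('k'): match
  Compare pos 2 ('b') with pos 6 ('b'): match
  Compare pos 3 ('i') with pos 5 ('i'): match
Result: palindrome

1


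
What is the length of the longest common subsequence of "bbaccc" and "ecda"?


LCS of "bbaccc" and "ecda"
DP table:
           e    c    d    a
      0    0    0    0    0
  b   0    0    0    0    0
  b   0    0    0    0    0
  a   0    0    0    0    1
  c   0    0    1    1    1
  c   0    0    1    1    1
  c   0    0    1    1    1
LCS length = dp[6][4] = 1

1


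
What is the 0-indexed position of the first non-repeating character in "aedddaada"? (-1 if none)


Input: aedddaada
Character frequencies:
  'a': 4
  'd': 4
  'e': 1
Scanning left to right for freq == 1:
  Position 0 ('a'): freq=4, skip
  Position 1 ('e'): unique! => answer = 1

1


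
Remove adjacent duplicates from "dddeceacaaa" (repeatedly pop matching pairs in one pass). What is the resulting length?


Input: dddeceacaaa
Stack-based adjacent duplicate removal:
  Read 'd': push. Stack: d
  Read 'd': matches stack top 'd' => pop. Stack: (empty)
  Read 'd': push. Stack: d
  Read 'e': push. Stack: de
  Read 'c': push. Stack: dec
  Read 'e': push. Stack: dece
  Read 'a': push. Stack: decea
  Read 'c': push. Stack: deceac
  Read 'a': push. Stack: deceaca
  Read 'a': matches stack top 'a' => pop. Stack: deceac
  Read 'a': push. Stack: deceaca
Final stack: "deceaca" (length 7)

7


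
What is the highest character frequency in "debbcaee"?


Input: debbcaee
Character counts:
  'a': 1
  'b': 2
  'c': 1
  'd': 1
  'e': 3
Maximum frequency: 3

3


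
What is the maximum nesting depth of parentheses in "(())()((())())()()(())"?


Input: "(())()((())())()()(())"
Tracking depth:
  Position 0 '(': depth becomes 1
  Position 1 '(': depth becomes 2
  Position 2 ')': depth becomes 1
  Position 3 ')': depth becomes 0
  Position 4 '(': depth becomes 1
  Position 5 ')': depth becomes 0
  Position 6 '(': depth becomes 1
  Position 7 '(': depth becomes 2
  Position 8 '(': depth becomes 3
  Position 9 ')': depth becomes 2
  Position 10 ')': depth becomes 1
  Position 11 '(': depth becomes 2
  Position 12 ')': depth becomes 1
  Position 13 ')': depth becomes 0
  Position 14 '(': depth becomes 1
  Position 15 ')': depth becomes 0
  Position 16 '(': depth becomes 1
  Position 17 ')': depth becomes 0
  Position 18 '(': depth becomes 1
  Position 19 '(': depth becomes 2
  Position 20 ')': depth becomes 1
  Position 21 ')': depth becomes 0
Maximum depth reached: 3

3


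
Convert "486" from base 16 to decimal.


Input: "486" in base 16
Positional expansion:
  Digit '4' (value 4) x 16^2 = 1024
  Digit '8' (value 8) x 16^1 = 128
  Digit '6' (value 6) x 16^0 = 6
Sum = 1158

1158


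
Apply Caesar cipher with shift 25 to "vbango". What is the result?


Caesar cipher: shift "vbango" by 25
  'v' (pos 21) + 25 = pos 20 = 'u'
  'b' (pos 1) + 25 = pos 0 = 'a'
  'a' (pos 0) + 25 = pos 25 = 'z'
  'n' (pos 13) + 25 = pos 12 = 'm'
  'g' (pos 6) + 25 = pos 5 = 'f'
  'o' (pos 14) + 25 = pos 13 = 'n'
Result: uazmfn

uazmfn


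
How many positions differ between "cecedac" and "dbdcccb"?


Comparing "cecedac" and "dbdcccb" position by position:
  Position 0: 'c' vs 'd' => DIFFER
  Position 1: 'e' vs 'b' => DIFFER
  Position 2: 'c' vs 'd' => DIFFER
  Position 3: 'e' vs 'c' => DIFFER
  Position 4: 'd' vs 'c' => DIFFER
  Position 5: 'a' vs 'c' => DIFFER
  Position 6: 'c' vs 'b' => DIFFER
Positions that differ: 7

7


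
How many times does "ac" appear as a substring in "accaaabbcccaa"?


Searching for "ac" in "accaaabbcccaa"
Scanning each position:
  Position 0: "ac" => MATCH
  Position 1: "cc" => no
  Position 2: "ca" => no
  Position 3: "aa" => no
  Position 4: "aa" => no
  Position 5: "ab" => no
  Position 6: "bb" => no
  Position 7: "bc" => no
  Position 8: "cc" => no
  Position 9: "cc" => no
  Position 10: "ca" => no
  Position 11: "aa" => no
Total occurrences: 1

1


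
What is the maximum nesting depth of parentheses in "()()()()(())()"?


Input: "()()()()(())()"
Tracking depth:
  Position 0 '(': depth becomes 1
  Position 1 ')': depth becomes 0
  Position 2 '(': depth becomes 1
  Position 3 ')': depth becomes 0
  Position 4 '(': depth becomes 1
  Position 5 ')': depth becomes 0
  Position 6 '(': depth becomes 1
  Position 7 ')': depth becomes 0
  Position 8 '(': depth becomes 1
  Position 9 '(': depth becomes 2
  Position 10 ')': depth becomes 1
  Position 11 ')': depth becomes 0
  Position 12 '(': depth becomes 1
  Position 13 ')': depth becomes 0
Maximum depth reached: 2

2


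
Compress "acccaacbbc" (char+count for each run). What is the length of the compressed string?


Input: acccaacbbc
Runs:
  'a' x 1 => "a1"
  'c' x 3 => "c3"
  'a' x 2 => "a2"
  'c' x 1 => "c1"
  'b' x 2 => "b2"
  'c' x 1 => "c1"
Compressed: "a1c3a2c1b2c1"
Compressed length: 12

12


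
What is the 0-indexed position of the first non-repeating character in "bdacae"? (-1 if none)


Input: bdacae
Character frequencies:
  'a': 2
  'b': 1
  'c': 1
  'd': 1
  'e': 1
Scanning left to right for freq == 1:
  Position 0 ('b'): unique! => answer = 0

0


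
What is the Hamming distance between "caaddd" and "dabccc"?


Comparing "caaddd" and "dabccc" position by position:
  Position 0: 'c' vs 'd' => differ
  Position 1: 'a' vs 'a' => same
  Position 2: 'a' vs 'b' => differ
  Position 3: 'd' vs 'c' => differ
  Position 4: 'd' vs 'c' => differ
  Position 5: 'd' vs 'c' => differ
Total differences (Hamming distance): 5

5


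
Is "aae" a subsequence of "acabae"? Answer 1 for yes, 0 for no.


Check if "aae" is a subsequence of "acabae"
Greedy scan:
  Position 0 ('a'): matches sub[0] = 'a'
  Position 1 ('c'): no match needed
  Position 2 ('a'): matches sub[1] = 'a'
  Position 3 ('b'): no match needed
  Position 4 ('a'): no match needed
  Position 5 ('e'): matches sub[2] = 'e'
All 3 characters matched => is a subsequence

1


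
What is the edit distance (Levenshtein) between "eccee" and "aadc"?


Computing edit distance: "eccee" -> "aadc"
DP table:
           a    a    d    c
      0    1    2    3    4
  e   1    1    2    3    4
  c   2    2    2    3    3
  c   3    3    3    3    3
  e   4    4    4    4    4
  e   5    5    5    5    5
Edit distance = dp[5][4] = 5

5


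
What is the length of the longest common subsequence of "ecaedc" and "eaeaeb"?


LCS of "ecaedc" and "eaeaeb"
DP table:
           e    a    e    a    e    b
      0    0    0    0    0    0    0
  e   0    1    1    1    1    1    1
  c   0    1    1    1    1    1    1
  a   0    1    2    2    2    2    2
  e   0    1    2    3    3    3    3
  d   0    1    2    3    3    3    3
  c   0    1    2    3    3    3    3
LCS length = dp[6][6] = 3

3


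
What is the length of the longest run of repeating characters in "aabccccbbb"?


Input: "aabccccbbb"
Scanning for longest run:
  Position 1 ('a'): continues run of 'a', length=2
  Position 2 ('b'): new char, reset run to 1
  Position 3 ('c'): new char, reset run to 1
  Position 4 ('c'): continues run of 'c', length=2
  Position 5 ('c'): continues run of 'c', length=3
  Position 6 ('c'): continues run of 'c', length=4
  Position 7 ('b'): new char, reset run to 1
  Position 8 ('b'): continues run of 'b', length=2
  Position 9 ('b'): continues run of 'b', length=3
Longest run: 'c' with length 4

4


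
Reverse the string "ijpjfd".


Input: ijpjfd
Reading characters right to left:
  Position 5: 'd'
  Position 4: 'f'
  Position 3: 'j'
  Position 2: 'p'
  Position 1: 'j'
  Position 0: 'i'
Reversed: dfjpji

dfjpji


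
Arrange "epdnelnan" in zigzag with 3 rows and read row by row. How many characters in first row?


Zigzag "epdnelnan" into 3 rows:
Placing characters:
  'e' => row 0
  'p' => row 1
  'd' => row 2
  'n' => row 1
  'e' => row 0
  'l' => row 1
  'n' => row 2
  'a' => row 1
  'n' => row 0
Rows:
  Row 0: "een"
  Row 1: "pnla"
  Row 2: "dn"
First row length: 3

3


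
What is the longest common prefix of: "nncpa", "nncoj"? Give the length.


Words: nncpa, nncoj
  Position 0: all 'n' => match
  Position 1: all 'n' => match
  Position 2: all 'c' => match
  Position 3: ('p', 'o') => mismatch, stop
LCP = "nnc" (length 3)

3


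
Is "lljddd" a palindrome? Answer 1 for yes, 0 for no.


Input: lljddd
Reversed: dddjll
  Compare pos 0 ('l') with pos 5 ('d'): MISMATCH
  Compare pos 1 ('l') with pos 4 ('d'): MISMATCH
  Compare pos 2 ('j') with pos 3 ('d'): MISMATCH
Result: not a palindrome

0


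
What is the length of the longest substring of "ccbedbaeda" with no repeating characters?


Input: "ccbedbaeda"
Sliding window (track last position of each char):
  Position 0 ('c'): window [0,0] length 1 -- new best
  Position 1 ('c'): repeat (last at 0), move window start to 1
  Position 1 ('c'): window [1,1] length 1
  Position 2 ('b'): window [1,2] length 2 -- new best
  Position 3 ('e'): window [1,3] length 3 -- new best
  Position 4 ('d'): window [1,4] length 4 -- new best
  Position 5 ('b'): repeat (last at 2), move window start to 3
  Position 5 ('b'): window [3,5] length 3
  Position 6 ('a'): window [3,6] length 4
  Position 7 ('e'): repeat (last at 3), move window start to 4
  Position 7 ('e'): window [4,7] length 4
  Position 8 ('d'): repeat (last at 4), move window start to 5
  Position 8 ('d'): window [5,8] length 4
  Position 9 ('a'): repeat (last at 6), move window start to 7
  Position 9 ('a'): window [7,9] length 3
Longest substring with no repeats: "cbed" with length 4

4


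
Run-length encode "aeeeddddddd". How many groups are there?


Input: aeeeddddddd
Scanning for consecutive runs:
  Group 1: 'a' x 1 (positions 0-0)
  Group 2: 'e' x 3 (positions 1-3)
  Group 3: 'd' x 7 (positions 4-10)
Total groups: 3

3


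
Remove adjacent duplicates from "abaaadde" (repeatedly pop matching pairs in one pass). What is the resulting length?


Input: abaaadde
Stack-based adjacent duplicate removal:
  Read 'a': push. Stack: a
  Read 'b': push. Stack: ab
  Read 'a': push. Stack: aba
  Read 'a': matches stack top 'a' => pop. Stack: ab
  Read 'a': push. Stack: aba
  Read 'd': push. Stack: abad
  Read 'd': matches stack top 'd' => pop. Stack: aba
  Read 'e': push. Stack: abae
Final stack: "abae" (length 4)

4


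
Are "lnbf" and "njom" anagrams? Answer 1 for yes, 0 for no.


Strings: "lnbf", "njom"
Sorted first:  bfln
Sorted second: jmno
Differ at position 0: 'b' vs 'j' => not anagrams

0


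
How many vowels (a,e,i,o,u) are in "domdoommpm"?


Input: domdoommpm
Checking each character:
  'd' at position 0: consonant
  'o' at position 1: vowel (running total: 1)
  'm' at position 2: consonant
  'd' at position 3: consonant
  'o' at position 4: vowel (running total: 2)
  'o' at position 5: vowel (running total: 3)
  'm' at position 6: consonant
  'm' at position 7: consonant
  'p' at position 8: consonant
  'm' at position 9: consonant
Total vowels: 3

3


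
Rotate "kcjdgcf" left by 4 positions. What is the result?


Input: "kcjdgcf", rotate left by 4
First 4 characters: "kcjd"
Remaining characters: "gcf"
Concatenate remaining + first: "gcf" + "kcjd" = "gcfkcjd"

gcfkcjd


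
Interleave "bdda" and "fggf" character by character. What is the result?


Interleaving "bdda" and "fggf":
  Position 0: 'b' from first, 'f' from second => "bf"
  Position 1: 'd' from first, 'g' from second => "dg"
  Position 2: 'd' from first, 'g' from second => "dg"
  Position 3: 'a' from first, 'f' from second => "af"
Result: bfdgdgaf

bfdgdgaf


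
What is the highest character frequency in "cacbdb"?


Input: cacbdb
Character counts:
  'a': 1
  'b': 2
  'c': 2
  'd': 1
Maximum frequency: 2

2


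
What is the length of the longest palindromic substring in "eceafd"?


Input: "eceafd"
Checking substrings for palindromes:
  [0:3] "ece" (len 3) => palindrome
Longest palindromic substring: "ece" with length 3

3


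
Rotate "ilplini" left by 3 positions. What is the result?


Input: "ilplini", rotate left by 3
First 3 characters: "ilp"
Remaining characters: "lini"
Concatenate remaining + first: "lini" + "ilp" = "liniilp"

liniilp


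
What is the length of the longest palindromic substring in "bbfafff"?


Input: "bbfafff"
Checking substrings for palindromes:
  [2:5] "faf" (len 3) => palindrome
  [4:7] "fff" (len 3) => palindrome
  [0:2] "bb" (len 2) => palindrome
  [4:6] "ff" (len 2) => palindrome
  [5:7] "ff" (len 2) => palindrome
Longest palindromic substring: "faf" with length 3

3


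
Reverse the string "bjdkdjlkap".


Input: bjdkdjlkap
Reading characters right to left:
  Position 9: 'p'
  Position 8: 'a'
  Position 7: 'k'
  Position 6: 'l'
  Position 5: 'j'
  Position 4: 'd'
  Position 3: 'k'
  Position 2: 'd'
  Position 1: 'j'
  Position 0: 'b'
Reversed: pakljdkdjb

pakljdkdjb


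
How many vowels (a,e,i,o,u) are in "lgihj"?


Input: lgihj
Checking each character:
  'l' at position 0: consonant
  'g' at position 1: consonant
  'i' at position 2: vowel (running total: 1)
  'h' at position 3: consonant
  'j' at position 4: consonant
Total vowels: 1

1


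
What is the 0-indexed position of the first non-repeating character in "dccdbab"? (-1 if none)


Input: dccdbab
Character frequencies:
  'a': 1
  'b': 2
  'c': 2
  'd': 2
Scanning left to right for freq == 1:
  Position 0 ('d'): freq=2, skip
  Position 1 ('c'): freq=2, skip
  Position 2 ('c'): freq=2, skip
  Position 3 ('d'): freq=2, skip
  Position 4 ('b'): freq=2, skip
  Position 5 ('a'): unique! => answer = 5

5


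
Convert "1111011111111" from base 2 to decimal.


Input: "1111011111111" in base 2
Positional expansion:
  Digit '1' (value 1) x 2^12 = 4096
  Digit '1' (value 1) x 2^11 = 2048
  Digit '1' (value 1) x 2^10 = 1024
  Digit '1' (value 1) x 2^9 = 512
  Digit '0' (value 0) x 2^8 = 0
  Digit '1' (value 1) x 2^7 = 128
  Digit '1' (value 1) x 2^6 = 64
  Digit '1' (value 1) x 2^5 = 32
  Digit '1' (value 1) x 2^4 = 16
  Digit '1' (value 1) x 2^3 = 8
  Digit '1' (value 1) x 2^2 = 4
  Digit '1' (value 1) x 2^1 = 2
  Digit '1' (value 1) x 2^0 = 1
Sum = 7935

7935


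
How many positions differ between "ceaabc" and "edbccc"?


Comparing "ceaabc" and "edbccc" position by position:
  Position 0: 'c' vs 'e' => DIFFER
  Position 1: 'e' vs 'd' => DIFFER
  Position 2: 'a' vs 'b' => DIFFER
  Position 3: 'a' vs 'c' => DIFFER
  Position 4: 'b' vs 'c' => DIFFER
  Position 5: 'c' vs 'c' => same
Positions that differ: 5

5


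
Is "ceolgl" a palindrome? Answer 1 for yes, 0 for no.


Input: ceolgl
Reversed: lgloec
  Compare pos 0 ('c') with pos 5 ('l'): MISMATCH
  Compare pos 1 ('e') with pos 4 ('g'): MISMATCH
  Compare pos 2 ('o') with pos 3 ('l'): MISMATCH
Result: not a palindrome

0


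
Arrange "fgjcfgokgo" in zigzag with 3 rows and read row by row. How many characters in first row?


Zigzag "fgjcfgokgo" into 3 rows:
Placing characters:
  'f' => row 0
  'g' => row 1
  'j' => row 2
  'c' => row 1
  'f' => row 0
  'g' => row 1
  'o' => row 2
  'k' => row 1
  'g' => row 0
  'o' => row 1
Rows:
  Row 0: "ffg"
  Row 1: "gcgko"
  Row 2: "jo"
First row length: 3

3


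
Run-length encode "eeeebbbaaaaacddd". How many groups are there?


Input: eeeebbbaaaaacddd
Scanning for consecutive runs:
  Group 1: 'e' x 4 (positions 0-3)
  Group 2: 'b' x 3 (positions 4-6)
  Group 3: 'a' x 5 (positions 7-11)
  Group 4: 'c' x 1 (positions 12-12)
  Group 5: 'd' x 3 (positions 13-15)
Total groups: 5

5


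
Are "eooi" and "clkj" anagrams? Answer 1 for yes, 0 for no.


Strings: "eooi", "clkj"
Sorted first:  eioo
Sorted second: cjkl
Differ at position 0: 'e' vs 'c' => not anagrams

0


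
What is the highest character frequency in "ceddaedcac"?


Input: ceddaedcac
Character counts:
  'a': 2
  'c': 3
  'd': 3
  'e': 2
Maximum frequency: 3

3


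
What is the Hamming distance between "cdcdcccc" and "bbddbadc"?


Comparing "cdcdcccc" and "bbddbadc" position by position:
  Position 0: 'c' vs 'b' => differ
  Position 1: 'd' vs 'b' => differ
  Position 2: 'c' vs 'd' => differ
  Position 3: 'd' vs 'd' => same
  Position 4: 'c' vs 'b' => differ
  Position 5: 'c' vs 'a' => differ
  Position 6: 'c' vs 'd' => differ
  Position 7: 'c' vs 'c' => same
Total differences (Hamming distance): 6

6


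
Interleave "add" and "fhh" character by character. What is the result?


Interleaving "add" and "fhh":
  Position 0: 'a' from first, 'f' from second => "af"
  Position 1: 'd' from first, 'h' from second => "dh"
  Position 2: 'd' from first, 'h' from second => "dh"
Result: afdhdh

afdhdh


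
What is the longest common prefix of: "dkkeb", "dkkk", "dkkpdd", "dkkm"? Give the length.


Words: dkkeb, dkkk, dkkpdd, dkkm
  Position 0: all 'd' => match
  Position 1: all 'k' => match
  Position 2: all 'k' => match
  Position 3: ('e', 'k', 'p', 'm') => mismatch, stop
LCP = "dkk" (length 3)

3


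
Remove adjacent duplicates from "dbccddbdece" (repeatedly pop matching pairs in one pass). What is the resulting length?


Input: dbccddbdece
Stack-based adjacent duplicate removal:
  Read 'd': push. Stack: d
  Read 'b': push. Stack: db
  Read 'c': push. Stack: dbc
  Read 'c': matches stack top 'c' => pop. Stack: db
  Read 'd': push. Stack: dbd
  Read 'd': matches stack top 'd' => pop. Stack: db
  Read 'b': matches stack top 'b' => pop. Stack: d
  Read 'd': matches stack top 'd' => pop. Stack: (empty)
  Read 'e': push. Stack: e
  Read 'c': push. Stack: ec
  Read 'e': push. Stack: ece
Final stack: "ece" (length 3)

3


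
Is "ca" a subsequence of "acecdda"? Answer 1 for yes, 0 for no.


Check if "ca" is a subsequence of "acecdda"
Greedy scan:
  Position 0 ('a'): no match needed
  Position 1 ('c'): matches sub[0] = 'c'
  Position 2 ('e'): no match needed
  Position 3 ('c'): no match needed
  Position 4 ('d'): no match needed
  Position 5 ('d'): no match needed
  Position 6 ('a'): matches sub[1] = 'a'
All 2 characters matched => is a subsequence

1


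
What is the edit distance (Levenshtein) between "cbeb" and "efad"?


Computing edit distance: "cbeb" -> "efad"
DP table:
           e    f    a    d
      0    1    2    3    4
  c   1    1    2    3    4
  b   2    2    2    3    4
  e   3    2    3    3    4
  b   4    3    3    4    4
Edit distance = dp[4][4] = 4

4


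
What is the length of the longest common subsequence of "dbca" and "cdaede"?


LCS of "dbca" and "cdaede"
DP table:
           c    d    a    e    d    e
      0    0    0    0    0    0    0
  d   0    0    1    1    1    1    1
  b   0    0    1    1    1    1    1
  c   0    1    1    1    1    1    1
  a   0    1    1    2    2    2    2
LCS length = dp[4][6] = 2

2


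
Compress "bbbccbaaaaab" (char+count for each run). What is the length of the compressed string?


Input: bbbccbaaaaab
Runs:
  'b' x 3 => "b3"
  'c' x 2 => "c2"
  'b' x 1 => "b1"
  'a' x 5 => "a5"
  'b' x 1 => "b1"
Compressed: "b3c2b1a5b1"
Compressed length: 10

10


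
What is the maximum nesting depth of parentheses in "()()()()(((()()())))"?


Input: "()()()()(((()()())))"
Tracking depth:
  Position 0 '(': depth becomes 1
  Position 1 ')': depth becomes 0
  Position 2 '(': depth becomes 1
  Position 3 ')': depth becomes 0
  Position 4 '(': depth becomes 1
  Position 5 ')': depth becomes 0
  Position 6 '(': depth becomes 1
  Position 7 ')': depth becomes 0
  Position 8 '(': depth becomes 1
  Position 9 '(': depth becomes 2
  Position 10 '(': depth becomes 3
  Position 11 '(': depth becomes 4
  Position 12 ')': depth becomes 3
  Position 13 '(': depth becomes 4
  Position 14 ')': depth becomes 3
  Position 15 '(': depth becomes 4
  Position 16 ')': depth becomes 3
  Position 17 ')': depth becomes 2
  Position 18 ')': depth becomes 1
  Position 19 ')': depth becomes 0
Maximum depth reached: 4

4


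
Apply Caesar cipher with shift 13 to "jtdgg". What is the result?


Caesar cipher: shift "jtdgg" by 13
  'j' (pos 9) + 13 = pos 22 = 'w'
  't' (pos 19) + 13 = pos 6 = 'g'
  'd' (pos 3) + 13 = pos 16 = 'q'
  'g' (pos 6) + 13 = pos 19 = 't'
  'g' (pos 6) + 13 = pos 19 = 't'
Result: wgqtt

wgqtt


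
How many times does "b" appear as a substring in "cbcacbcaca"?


Searching for "b" in "cbcacbcaca"
Scanning each position:
  Position 0: "c" => no
  Position 1: "b" => MATCH
  Position 2: "c" => no
  Position 3: "a" => no
  Position 4: "c" => no
  Position 5: "b" => MATCH
  Position 6: "c" => no
  Position 7: "a" => no
  Position 8: "c" => no
  Position 9: "a" => no
Total occurrences: 2

2


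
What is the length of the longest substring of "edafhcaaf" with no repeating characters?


Input: "edafhcaaf"
Sliding window (track last position of each char):
  Position 0 ('e'): window [0,0] length 1 -- new best
  Position 1 ('d'): window [0,1] length 2 -- new best
  Position 2 ('a'): window [0,2] length 3 -- new best
  Position 3 ('f'): window [0,3] length 4 -- new best
  Position 4 ('h'): window [0,4] length 5 -- new best
  Position 5 ('c'): window [0,5] length 6 -- new best
  Position 6 ('a'): repeat (last at 2), move window start to 3
  Position 6 ('a'): window [3,6] length 4
  Position 7 ('a'): repeat (last at 6), move window start to 7
  Position 7 ('a'): window [7,7] length 1
  Position 8 ('f'): window [7,8] length 2
Longest substring with no repeats: "edafhc" with length 6

6


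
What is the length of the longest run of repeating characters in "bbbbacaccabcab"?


Input: "bbbbacaccabcab"
Scanning for longest run:
  Position 1 ('b'): continues run of 'b', length=2
  Position 2 ('b'): continues run of 'b', length=3
  Position 3 ('b'): continues run of 'b', length=4
  Position 4 ('a'): new char, reset run to 1
  Position 5 ('c'): new char, reset run to 1
  Position 6 ('a'): new char, reset run to 1
  Position 7 ('c'): new char, reset run to 1
  Position 8 ('c'): continues run of 'c', length=2
  Position 9 ('a'): new char, reset run to 1
  Position 10 ('b'): new char, reset run to 1
  Position 11 ('c'): new char, reset run to 1
  Position 12 ('a'): new char, reset run to 1
  Position 13 ('b'): new char, reset run to 1
Longest run: 'b' with length 4

4


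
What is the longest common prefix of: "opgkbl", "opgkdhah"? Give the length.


Words: opgkbl, opgkdhah
  Position 0: all 'o' => match
  Position 1: all 'p' => match
  Position 2: all 'g' => match
  Position 3: all 'k' => match
  Position 4: ('b', 'd') => mismatch, stop
LCP = "opgk" (length 4)

4


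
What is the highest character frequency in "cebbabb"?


Input: cebbabb
Character counts:
  'a': 1
  'b': 4
  'c': 1
  'e': 1
Maximum frequency: 4

4


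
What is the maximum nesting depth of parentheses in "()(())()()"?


Input: "()(())()()"
Tracking depth:
  Position 0 '(': depth becomes 1
  Position 1 ')': depth becomes 0
  Position 2 '(': depth becomes 1
  Position 3 '(': depth becomes 2
  Position 4 ')': depth becomes 1
  Position 5 ')': depth becomes 0
  Position 6 '(': depth becomes 1
  Position 7 ')': depth becomes 0
  Position 8 '(': depth becomes 1
  Position 9 ')': depth becomes 0
Maximum depth reached: 2

2


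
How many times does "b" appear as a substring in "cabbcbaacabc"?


Searching for "b" in "cabbcbaacabc"
Scanning each position:
  Position 0: "c" => no
  Position 1: "a" => no
  Position 2: "b" => MATCH
  Position 3: "b" => MATCH
  Position 4: "c" => no
  Position 5: "b" => MATCH
  Position 6: "a" => no
  Position 7: "a" => no
  Position 8: "c" => no
  Position 9: "a" => no
  Position 10: "b" => MATCH
  Position 11: "c" => no
Total occurrences: 4

4


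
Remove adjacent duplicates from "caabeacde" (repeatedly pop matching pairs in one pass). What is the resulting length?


Input: caabeacde
Stack-based adjacent duplicate removal:
  Read 'c': push. Stack: c
  Read 'a': push. Stack: ca
  Read 'a': matches stack top 'a' => pop. Stack: c
  Read 'b': push. Stack: cb
  Read 'e': push. Stack: cbe
  Read 'a': push. Stack: cbea
  Read 'c': push. Stack: cbeac
  Read 'd': push. Stack: cbeacd
  Read 'e': push. Stack: cbeacde
Final stack: "cbeacde" (length 7)

7


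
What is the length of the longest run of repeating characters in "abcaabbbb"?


Input: "abcaabbbb"
Scanning for longest run:
  Position 1 ('b'): new char, reset run to 1
  Position 2 ('c'): new char, reset run to 1
  Position 3 ('a'): new char, reset run to 1
  Position 4 ('a'): continues run of 'a', length=2
  Position 5 ('b'): new char, reset run to 1
  Position 6 ('b'): continues run of 'b', length=2
  Position 7 ('b'): continues run of 'b', length=3
  Position 8 ('b'): continues run of 'b', length=4
Longest run: 'b' with length 4

4


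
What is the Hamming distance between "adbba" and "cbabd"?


Comparing "adbba" and "cbabd" position by position:
  Position 0: 'a' vs 'c' => differ
  Position 1: 'd' vs 'b' => differ
  Position 2: 'b' vs 'a' => differ
  Position 3: 'b' vs 'b' => same
  Position 4: 'a' vs 'd' => differ
Total differences (Hamming distance): 4

4


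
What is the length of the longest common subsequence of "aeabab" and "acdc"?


LCS of "aeabab" and "acdc"
DP table:
           a    c    d    c
      0    0    0    0    0
  a   0    1    1    1    1
  e   0    1    1    1    1
  a   0    1    1    1    1
  b   0    1    1    1    1
  a   0    1    1    1    1
  b   0    1    1    1    1
LCS length = dp[6][4] = 1

1


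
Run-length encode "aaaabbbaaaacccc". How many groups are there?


Input: aaaabbbaaaacccc
Scanning for consecutive runs:
  Group 1: 'a' x 4 (positions 0-3)
  Group 2: 'b' x 3 (positions 4-6)
  Group 3: 'a' x 4 (positions 7-10)
  Group 4: 'c' x 4 (positions 11-14)
Total groups: 4

4


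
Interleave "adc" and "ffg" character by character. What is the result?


Interleaving "adc" and "ffg":
  Position 0: 'a' from first, 'f' from second => "af"
  Position 1: 'd' from first, 'f' from second => "df"
  Position 2: 'c' from first, 'g' from second => "cg"
Result: afdfcg

afdfcg


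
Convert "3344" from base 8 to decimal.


Input: "3344" in base 8
Positional expansion:
  Digit '3' (value 3) x 8^3 = 1536
  Digit '3' (value 3) x 8^2 = 192
  Digit '4' (value 4) x 8^1 = 32
  Digit '4' (value 4) x 8^0 = 4
Sum = 1764

1764


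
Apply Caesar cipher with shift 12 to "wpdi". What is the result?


Caesar cipher: shift "wpdi" by 12
  'w' (pos 22) + 12 = pos 8 = 'i'
  'p' (pos 15) + 12 = pos 1 = 'b'
  'd' (pos 3) + 12 = pos 15 = 'p'
  'i' (pos 8) + 12 = pos 20 = 'u'
Result: ibpu

ibpu


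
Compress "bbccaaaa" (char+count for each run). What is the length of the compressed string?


Input: bbccaaaa
Runs:
  'b' x 2 => "b2"
  'c' x 2 => "c2"
  'a' x 4 => "a4"
Compressed: "b2c2a4"
Compressed length: 6

6


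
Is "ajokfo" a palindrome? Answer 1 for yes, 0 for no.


Input: ajokfo
Reversed: ofkoja
  Compare pos 0 ('a') with pos 5 ('o'): MISMATCH
  Compare pos 1 ('j') with pos 4 ('f'): MISMATCH
  Compare pos 2 ('o') with pos 3 ('k'): MISMATCH
Result: not a palindrome

0


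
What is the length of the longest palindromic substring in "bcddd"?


Input: "bcddd"
Checking substrings for palindromes:
  [2:5] "ddd" (len 3) => palindrome
  [2:4] "dd" (len 2) => palindrome
  [3:5] "dd" (len 2) => palindrome
Longest palindromic substring: "ddd" with length 3

3


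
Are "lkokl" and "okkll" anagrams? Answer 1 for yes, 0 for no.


Strings: "lkokl", "okkll"
Sorted first:  kkllo
Sorted second: kkllo
Sorted forms match => anagrams

1


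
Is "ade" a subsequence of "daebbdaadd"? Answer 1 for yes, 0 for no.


Check if "ade" is a subsequence of "daebbdaadd"
Greedy scan:
  Position 0 ('d'): no match needed
  Position 1 ('a'): matches sub[0] = 'a'
  Position 2 ('e'): no match needed
  Position 3 ('b'): no match needed
  Position 4 ('b'): no match needed
  Position 5 ('d'): matches sub[1] = 'd'
  Position 6 ('a'): no match needed
  Position 7 ('a'): no match needed
  Position 8 ('d'): no match needed
  Position 9 ('d'): no match needed
Only matched 2/3 characters => not a subsequence

0


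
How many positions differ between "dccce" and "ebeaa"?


Comparing "dccce" and "ebeaa" position by position:
  Position 0: 'd' vs 'e' => DIFFER
  Position 1: 'c' vs 'b' => DIFFER
  Position 2: 'c' vs 'e' => DIFFER
  Position 3: 'c' vs 'a' => DIFFER
  Position 4: 'e' vs 'a' => DIFFER
Positions that differ: 5

5


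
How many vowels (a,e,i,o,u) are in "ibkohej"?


Input: ibkohej
Checking each character:
  'i' at position 0: vowel (running total: 1)
  'b' at position 1: consonant
  'k' at position 2: consonant
  'o' at position 3: vowel (running total: 2)
  'h' at position 4: consonant
  'e' at position 5: vowel (running total: 3)
  'j' at position 6: consonant
Total vowels: 3

3


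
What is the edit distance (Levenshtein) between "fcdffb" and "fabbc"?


Computing edit distance: "fcdffb" -> "fabbc"
DP table:
           f    a    b    b    c
      0    1    2    3    4    5
  f   1    0    1    2    3    4
  c   2    1    1    2    3    3
  d   3    2    2    2    3    4
  f   4    3    3    3    3    4
  f   5    4    4    4    4    4
  b   6    5    5    4    4    5
Edit distance = dp[6][5] = 5

5


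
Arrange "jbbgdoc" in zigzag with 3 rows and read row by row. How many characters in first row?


Zigzag "jbbgdoc" into 3 rows:
Placing characters:
  'j' => row 0
  'b' => row 1
  'b' => row 2
  'g' => row 1
  'd' => row 0
  'o' => row 1
  'c' => row 2
Rows:
  Row 0: "jd"
  Row 1: "bgo"
  Row 2: "bc"
First row length: 2

2


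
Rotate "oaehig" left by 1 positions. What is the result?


Input: "oaehig", rotate left by 1
First 1 characters: "o"
Remaining characters: "aehig"
Concatenate remaining + first: "aehig" + "o" = "aehigo"

aehigo


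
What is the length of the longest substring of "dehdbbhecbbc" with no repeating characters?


Input: "dehdbbhecbbc"
Sliding window (track last position of each char):
  Position 0 ('d'): window [0,0] length 1 -- new best
  Position 1 ('e'): window [0,1] length 2 -- new best
  Position 2 ('h'): window [0,2] length 3 -- new best
  Position 3 ('d'): repeat (last at 0), move window start to 1
  Position 3 ('d'): window [1,3] length 3
  Position 4 ('b'): window [1,4] length 4 -- new best
  Position 5 ('b'): repeat (last at 4), move window start to 5
  Position 5 ('b'): window [5,5] length 1
  Position 6 ('h'): window [5,6] length 2
  Position 7 ('e'): window [5,7] length 3
  Position 8 ('c'): window [5,8] length 4
  Position 9 ('b'): repeat (last at 5), move window start to 6
  Position 9 ('b'): window [6,9] length 4
  Position 10 ('b'): repeat (last at 9), move window start to 10
  Position 10 ('b'): window [10,10] length 1
  Position 11 ('c'): window [10,11] length 2
Longest substring with no repeats: "ehdb" with length 4

4


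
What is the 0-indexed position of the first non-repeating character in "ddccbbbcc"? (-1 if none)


Input: ddccbbbcc
Character frequencies:
  'b': 3
  'c': 4
  'd': 2
Scanning left to right for freq == 1:
  Position 0 ('d'): freq=2, skip
  Position 1 ('d'): freq=2, skip
  Position 2 ('c'): freq=4, skip
  Position 3 ('c'): freq=4, skip
  Position 4 ('b'): freq=3, skip
  Position 5 ('b'): freq=3, skip
  Position 6 ('b'): freq=3, skip
  Position 7 ('c'): freq=4, skip
  Position 8 ('c'): freq=4, skip
  No unique character found => answer = -1

-1


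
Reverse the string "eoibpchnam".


Input: eoibpchnam
Reading characters right to left:
  Position 9: 'm'
  Position 8: 'a'
  Position 7: 'n'
  Position 6: 'h'
  Position 5: 'c'
  Position 4: 'p'
  Position 3: 'b'
  Position 2: 'i'
  Position 1: 'o'
  Position 0: 'e'
Reversed: manhcpbioe

manhcpbioe


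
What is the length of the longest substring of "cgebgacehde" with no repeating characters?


Input: "cgebgacehde"
Sliding window (track last position of each char):
  Position 0 ('c'): window [0,0] length 1 -- new best
  Position 1 ('g'): window [0,1] length 2 -- new best
  Position 2 ('e'): window [0,2] length 3 -- new best
  Position 3 ('b'): window [0,3] length 4 -- new best
  Position 4 ('g'): repeat (last at 1), move window start to 2
  Position 4 ('g'): window [2,4] length 3
  Position 5 ('a'): window [2,5] length 4
  Position 6 ('c'): window [2,6] length 5 -- new best
  Position 7 ('e'): repeat (last at 2), move window start to 3
  Position 7 ('e'): window [3,7] length 5
  Position 8 ('h'): window [3,8] length 6 -- new best
  Position 9 ('d'): window [3,9] length 7 -- new best
  Position 10 ('e'): repeat (last at 7), move window start to 8
  Position 10 ('e'): window [8,10] length 3
Longest substring with no repeats: "bgacehd" with length 7

7


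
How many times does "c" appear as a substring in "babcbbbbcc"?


Searching for "c" in "babcbbbbcc"
Scanning each position:
  Position 0: "b" => no
  Position 1: "a" => no
  Position 2: "b" => no
  Position 3: "c" => MATCH
  Position 4: "b" => no
  Position 5: "b" => no
  Position 6: "b" => no
  Position 7: "b" => no
  Position 8: "c" => MATCH
  Position 9: "c" => MATCH
Total occurrences: 3

3


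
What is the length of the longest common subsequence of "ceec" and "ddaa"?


LCS of "ceec" and "ddaa"
DP table:
           d    d    a    a
      0    0    0    0    0
  c   0    0    0    0    0
  e   0    0    0    0    0
  e   0    0    0    0    0
  c   0    0    0    0    0
LCS length = dp[4][4] = 0

0


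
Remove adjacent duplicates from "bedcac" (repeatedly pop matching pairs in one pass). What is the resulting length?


Input: bedcac
Stack-based adjacent duplicate removal:
  Read 'b': push. Stack: b
  Read 'e': push. Stack: be
  Read 'd': push. Stack: bed
  Read 'c': push. Stack: bedc
  Read 'a': push. Stack: bedca
  Read 'c': push. Stack: bedcac
Final stack: "bedcac" (length 6)

6
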